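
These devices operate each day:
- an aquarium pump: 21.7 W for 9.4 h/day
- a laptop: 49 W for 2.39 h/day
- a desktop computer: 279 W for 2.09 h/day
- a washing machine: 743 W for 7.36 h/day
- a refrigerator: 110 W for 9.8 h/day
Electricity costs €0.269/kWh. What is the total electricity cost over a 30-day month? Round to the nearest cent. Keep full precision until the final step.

€60.13

aquarium pump: 21.7 W × 9.4 h × 30 d = 6,119 Wh = 6.119 kWh
laptop: 49 W × 2.39 h × 30 d = 3,513 Wh = 3.513 kWh
desktop computer: 279 W × 2.09 h × 30 d = 17,493 Wh = 17.49 kWh
washing machine: 743 W × 7.36 h × 30 d = 164,054 Wh = 164.1 kWh
refrigerator: 110 W × 9.8 h × 30 d = 32,340 Wh = 32.34 kWh
Total energy = 6.119 + 3.513 + 17.49 + 164.1 + 32.34 = 223.5 kWh
Cost = 223.5 kWh × €0.269 = €60.13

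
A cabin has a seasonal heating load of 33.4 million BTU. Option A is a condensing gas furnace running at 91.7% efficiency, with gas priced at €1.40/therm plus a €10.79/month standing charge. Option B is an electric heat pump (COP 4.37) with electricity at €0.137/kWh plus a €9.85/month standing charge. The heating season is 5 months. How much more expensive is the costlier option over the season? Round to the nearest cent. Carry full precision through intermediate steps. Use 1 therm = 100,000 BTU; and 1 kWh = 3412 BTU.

Heat load = 33.4 × 10⁶ BTU = 33,400,000 BTU
Gas: input = 33,400,000 / 0.917 = 36,423,119 BTU = 364.2 therm → 364.2 × €1.40 = €509.92; + 5 × €10.79 standing = €563.87
Heat pump: 33,400,000 BTU / 3412 = 9,789 kWh heat; / 4.37 = 2,240 kWh in → × €0.137 = €306.89; + 5 × €9.85 standing = €356.14
Difference = |€563.87 − €356.14| = €207.74

€207.74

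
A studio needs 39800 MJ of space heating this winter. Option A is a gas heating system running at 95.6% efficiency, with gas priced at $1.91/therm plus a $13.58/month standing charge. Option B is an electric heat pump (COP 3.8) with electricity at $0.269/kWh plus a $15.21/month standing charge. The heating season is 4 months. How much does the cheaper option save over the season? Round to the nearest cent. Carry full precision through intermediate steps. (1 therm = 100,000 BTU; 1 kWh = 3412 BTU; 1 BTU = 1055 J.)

Heat load = 39800 MJ = 39,800,000,000 J / 1055 = 37,725,118 BTU
Gas: input = 37,725,118 / 0.956 = 39,461,421 BTU = 394.6 therm → 394.6 × $1.91 = $753.71; + 4 × $13.58 standing = $808.03
Heat pump: 37,725,118 BTU / 3412 = 11,060 kWh heat; / 3.8 = 2,910 kWh in → × $0.269 = $782.69; + 4 × $15.21 standing = $843.53
Difference = |$808.03 − $843.53| = $35.50

$35.50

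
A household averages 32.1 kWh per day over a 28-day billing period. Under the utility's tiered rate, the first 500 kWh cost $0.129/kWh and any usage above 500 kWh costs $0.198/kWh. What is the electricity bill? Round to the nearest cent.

Usage = 32.1 kWh/day × 28 days = 898.8 kWh
First 500 kWh × $0.129 = $64.50
Remaining 398.8 kWh × $0.198 = $78.96
Total = $143.46

$143.46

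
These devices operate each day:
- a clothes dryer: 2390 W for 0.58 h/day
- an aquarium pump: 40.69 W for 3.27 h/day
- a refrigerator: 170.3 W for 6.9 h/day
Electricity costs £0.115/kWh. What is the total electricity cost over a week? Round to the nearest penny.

clothes dryer: 2390 W × 0.58 h × 7 d = 9,703 Wh = 9.703 kWh
aquarium pump: 40.69 W × 3.27 h × 7 d = 931 Wh = 0.9314 kWh
refrigerator: 170.3 W × 6.9 h × 7 d = 8,225 Wh = 8.225 kWh
Total energy = 9.703 + 0.9314 + 8.225 = 18.86 kWh
Cost = 18.86 kWh × £0.115 = £2.17

£2.17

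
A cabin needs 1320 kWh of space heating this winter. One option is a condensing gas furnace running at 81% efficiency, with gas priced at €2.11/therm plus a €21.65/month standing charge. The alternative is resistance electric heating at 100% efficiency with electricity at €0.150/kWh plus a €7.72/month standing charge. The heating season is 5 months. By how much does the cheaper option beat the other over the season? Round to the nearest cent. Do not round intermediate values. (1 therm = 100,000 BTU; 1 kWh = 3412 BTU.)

€11.03

Heat load = 1320 kWh × 3412 = 4,503,840 BTU
Gas: input = 4,503,840 / 0.81 = 5,560,296 BTU = 55.6 therm → 55.6 × €2.11 = €117.32; + 5 × €21.65 standing = €225.57
Electric: 4,503,840 BTU / 3412 = 1,320 kWh → × €0.150 = €198.00; + 5 × €7.72 standing = €236.60
Difference = |€225.57 − €236.60| = €11.03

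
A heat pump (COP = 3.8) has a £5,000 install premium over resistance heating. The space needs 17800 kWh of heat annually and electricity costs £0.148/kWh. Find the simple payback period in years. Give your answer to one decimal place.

2.6 years

Resistance: 17800 kWh × £0.148 = £2,634.40/yr
Heat pump: 17800 / 3.8 = 4684 kWh in → × £0.148 = £693.26/yr
Annual savings = £1,941.14
Payback = £5,000 / £1,941.14 = 2.58 years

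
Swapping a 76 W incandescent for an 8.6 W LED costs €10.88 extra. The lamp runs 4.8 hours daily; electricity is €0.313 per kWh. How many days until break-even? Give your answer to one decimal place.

107.4 days

Power saved = 76 − 8.6 = 67.4 W
Daily energy saved = 67.4 W × 4.8 h = 323.5 Wh = 0.32352 kWh
Daily savings = 0.32352 × €0.313 = €0.1013
Payback = €10.88 / €0.1013 per day = 107.4 days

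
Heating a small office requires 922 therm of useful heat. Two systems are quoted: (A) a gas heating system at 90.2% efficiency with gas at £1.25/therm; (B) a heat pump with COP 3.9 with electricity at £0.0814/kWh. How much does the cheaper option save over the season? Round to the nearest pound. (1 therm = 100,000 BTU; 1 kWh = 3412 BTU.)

£714

Heat load = 922 therm × 100,000 = 92,200,000 BTU
Gas: input = 92,200,000 / 0.902 = 102,217,295 BTU = 1,022 therm → 1,022 × £1.25 = £1,277.72
Heat pump: 92,200,000 BTU / 3412 = 27,020 kWh heat; / 3.9 = 6,929 kWh in → × £0.0814 = £564.00
Difference = |£1,277.72 − £564.00| = £713.71 ≈ £714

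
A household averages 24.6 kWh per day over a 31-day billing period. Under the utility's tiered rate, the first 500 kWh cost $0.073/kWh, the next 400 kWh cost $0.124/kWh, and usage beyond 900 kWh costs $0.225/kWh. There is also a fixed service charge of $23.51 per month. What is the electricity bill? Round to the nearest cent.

$92.57

Usage = 24.6 kWh/day × 31 days = 762.6 kWh
First 500 kWh × $0.073 = $36.50
Next 262.6 kWh × $0.124 = $32.56
Remaining tier: 0 kWh (not reached)
Energy charge = $69.06; + service $23.51 = $92.57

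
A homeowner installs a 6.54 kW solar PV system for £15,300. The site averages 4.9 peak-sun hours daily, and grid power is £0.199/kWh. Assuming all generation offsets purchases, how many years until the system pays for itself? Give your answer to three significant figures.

Daily generation = 6.54 kW × 4.9 h = 32.05 kWh
Annual generation = 32.05 × 365 = 11697 kWh
Annual savings = 11697 × £0.199 = £2,327.66
Payback = £15,300 / £2,327.66 = 6.57 years

6.57 years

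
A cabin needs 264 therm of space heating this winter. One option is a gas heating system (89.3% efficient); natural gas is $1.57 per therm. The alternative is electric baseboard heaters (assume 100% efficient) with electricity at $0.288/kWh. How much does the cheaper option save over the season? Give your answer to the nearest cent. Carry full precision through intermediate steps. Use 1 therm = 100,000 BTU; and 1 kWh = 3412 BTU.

Heat load = 264 therm × 100,000 = 26,400,000 BTU
Gas: input = 26,400,000 / 0.893 = 29,563,270 BTU = 295.6 therm → 295.6 × $1.57 = $464.14
Electric: 26,400,000 BTU / 3412 = 7,737 kWh → × $0.288 = $2,228.37
Difference = |$464.14 − $2,228.37| = $1,764.23

$1764.23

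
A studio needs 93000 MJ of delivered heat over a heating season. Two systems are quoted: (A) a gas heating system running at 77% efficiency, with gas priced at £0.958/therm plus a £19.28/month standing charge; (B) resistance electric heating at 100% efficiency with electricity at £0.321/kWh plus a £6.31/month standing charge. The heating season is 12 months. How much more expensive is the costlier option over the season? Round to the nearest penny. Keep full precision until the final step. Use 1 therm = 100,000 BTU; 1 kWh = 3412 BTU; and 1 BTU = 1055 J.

£7040.90

Heat load = 93000 MJ = 93,000,000,000 J / 1055 = 88,151,659 BTU
Gas: input = 88,151,659 / 0.77 = 114,482,674 BTU = 1,145 therm → 1,145 × £0.958 = £1,096.74; + 12 × £19.28 standing = £1,328.10
Electric: 88,151,659 BTU / 3412 = 25,840 kWh → × £0.321 = £8,293.28; + 12 × £6.31 standing = £8,369.00
Difference = |£1,328.10 − £8,369.00| = £7,040.90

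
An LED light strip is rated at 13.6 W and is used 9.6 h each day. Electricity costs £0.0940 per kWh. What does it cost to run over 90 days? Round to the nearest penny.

£1.10

Energy = 13.6 W × 9.6 h/day × 90 days = 11,750 Wh = 11.75 kWh
Cost = 11.75 kWh × £0.0940/kWh = £1.10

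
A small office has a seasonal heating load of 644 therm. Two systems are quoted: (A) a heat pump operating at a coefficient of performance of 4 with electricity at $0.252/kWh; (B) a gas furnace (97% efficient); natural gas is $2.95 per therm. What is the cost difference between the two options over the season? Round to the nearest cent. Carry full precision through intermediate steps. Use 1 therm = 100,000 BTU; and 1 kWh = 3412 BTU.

Heat load = 644 therm × 100,000 = 64,400,000 BTU
Gas: input = 64,400,000 / 0.97 = 66,391,753 BTU = 663.9 therm → 663.9 × $2.95 = $1,958.56
Heat pump: 64,400,000 BTU / 3412 = 18,870 kWh heat; / 4 = 4,719 kWh in → × $0.252 = $1,189.10
Difference = |$1,958.56 − $1,189.10| = $769.46

$769.46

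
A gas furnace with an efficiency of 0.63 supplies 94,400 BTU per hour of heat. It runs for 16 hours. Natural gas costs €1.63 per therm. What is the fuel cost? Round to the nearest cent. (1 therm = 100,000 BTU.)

Heat delivered = 94,400 BTU/h × 16 h = 1,510,400 BTU
Gas input = 1,510,400 / 0.63 = 2,397,460 BTU
= 2,397,460 / 100,000 = 23.97 therm
Cost = 23.97 × €1.63/therm = €39.08

€39.08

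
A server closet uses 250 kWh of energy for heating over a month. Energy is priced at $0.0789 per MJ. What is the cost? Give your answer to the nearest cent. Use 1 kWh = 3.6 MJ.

250 kWh × (3.6 MJ/kWh) = 900 MJ
Cost = 900 MJ × $0.0789/MJ = $71.01

$71.01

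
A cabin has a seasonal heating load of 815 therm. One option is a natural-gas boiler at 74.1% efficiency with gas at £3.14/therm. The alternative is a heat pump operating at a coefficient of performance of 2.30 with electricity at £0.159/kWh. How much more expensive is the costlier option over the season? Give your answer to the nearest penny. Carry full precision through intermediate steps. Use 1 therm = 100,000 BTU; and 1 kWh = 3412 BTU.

Heat load = 815 therm × 100,000 = 81,500,000 BTU
Gas: input = 81,500,000 / 0.741 = 109,986,505 BTU = 1,100 therm → 1,100 × £3.14 = £3,453.58
Heat pump: 81,500,000 BTU / 3412 = 23,890 kWh heat; / 2.30 = 10,390 kWh in → × £0.159 = £1,651.27
Difference = |£3,453.58 − £1,651.27| = £1,802.31

£1802.31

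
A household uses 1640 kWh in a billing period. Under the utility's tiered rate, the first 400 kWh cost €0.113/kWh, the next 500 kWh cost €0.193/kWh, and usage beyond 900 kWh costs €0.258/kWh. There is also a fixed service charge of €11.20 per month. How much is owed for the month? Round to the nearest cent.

€343.82

First 400 kWh × €0.113 = €45.20
Next 500 kWh × €0.193 = €96.50
Remaining 740 kWh × €0.258 = €190.92
Energy charge = €332.62; + service €11.20 = €343.82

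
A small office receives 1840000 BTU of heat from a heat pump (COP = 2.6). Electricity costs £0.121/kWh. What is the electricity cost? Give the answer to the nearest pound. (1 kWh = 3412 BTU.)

Heat delivered = 1,840,000 BTU / 3412 = 539.3 kWh
Electrical input = 539.3 kWh / 2.6 = 207.4 kWh
Cost = 207.4 × £0.121/kWh = £25.10 ≈ £25

£25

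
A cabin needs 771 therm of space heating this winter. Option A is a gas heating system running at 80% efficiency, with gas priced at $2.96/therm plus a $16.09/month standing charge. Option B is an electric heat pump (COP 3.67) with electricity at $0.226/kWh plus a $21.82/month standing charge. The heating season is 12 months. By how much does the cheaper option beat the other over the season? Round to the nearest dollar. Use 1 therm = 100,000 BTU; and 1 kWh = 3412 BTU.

$1392

Heat load = 771 therm × 100,000 = 77,100,000 BTU
Gas: input = 77,100,000 / 0.80 = 96,375,000 BTU = 963.8 therm → 963.8 × $2.96 = $2,852.70; + 12 × $16.09 standing = $3,045.78
Heat pump: 77,100,000 BTU / 3412 = 22,600 kWh heat; / 3.67 = 6,157 kWh in → × $0.226 = $1,391.51; + 12 × $21.82 standing = $1,653.35
Difference = |$3,045.78 − $1,653.35| = $1,392.43 ≈ $1392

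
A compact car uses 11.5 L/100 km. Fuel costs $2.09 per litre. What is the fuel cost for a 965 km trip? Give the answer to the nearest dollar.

$232

Fuel = 11.5 L/100 km × 965 km / 100 = 111 L
Cost = 111 L × $2.09/L = $231.94 ≈ $232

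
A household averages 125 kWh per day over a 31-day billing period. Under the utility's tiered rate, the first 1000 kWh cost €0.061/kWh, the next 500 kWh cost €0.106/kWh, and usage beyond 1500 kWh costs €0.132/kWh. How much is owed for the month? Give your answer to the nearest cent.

Usage = 125 kWh/day × 31 days = 3875 kWh
First 1000 kWh × €0.061 = €61.00
Next 500 kWh × €0.106 = €53.00
Remaining 2375 kWh × €0.132 = €313.50
Total = €427.50

€427.50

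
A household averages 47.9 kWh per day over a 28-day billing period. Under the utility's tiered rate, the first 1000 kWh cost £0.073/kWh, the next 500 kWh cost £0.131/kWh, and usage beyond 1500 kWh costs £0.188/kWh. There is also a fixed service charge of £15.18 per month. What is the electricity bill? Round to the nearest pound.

£133

Usage = 47.9 kWh/day × 28 days = 1341.2 kWh
First 1000 kWh × £0.073 = £73.00
Next 341.2 kWh × £0.131 = £44.70
Remaining tier: 0 kWh (not reached)
Energy charge = £117.70; + service £15.18 = £132.88 ≈ £133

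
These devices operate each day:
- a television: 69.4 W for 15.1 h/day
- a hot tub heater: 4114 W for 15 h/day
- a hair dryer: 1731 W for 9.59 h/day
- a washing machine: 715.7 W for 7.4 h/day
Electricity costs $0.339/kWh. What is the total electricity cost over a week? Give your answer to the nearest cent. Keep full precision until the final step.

television: 69.4 W × 15.1 h × 7 d = 7,336 Wh = 7.336 kWh
hot tub heater: 4114 W × 15 h × 7 d = 431,970 Wh = 432 kWh
hair dryer: 1731 W × 9.59 h × 7 d = 116,202 Wh = 116.2 kWh
washing machine: 715.7 W × 7.4 h × 7 d = 37,073 Wh = 37.07 kWh
Total energy = 7.336 + 432 + 116.2 + 37.07 = 592.6 kWh
Cost = 592.6 kWh × $0.339 = $200.88

$200.88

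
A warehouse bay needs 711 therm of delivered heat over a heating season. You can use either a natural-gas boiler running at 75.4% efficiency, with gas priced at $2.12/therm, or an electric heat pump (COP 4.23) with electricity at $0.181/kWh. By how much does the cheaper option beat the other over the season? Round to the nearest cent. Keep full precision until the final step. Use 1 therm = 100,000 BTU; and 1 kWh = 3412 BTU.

$1107.44

Heat load = 711 therm × 100,000 = 71,100,000 BTU
Gas: input = 71,100,000 / 0.754 = 94,297,082 BTU = 943 therm → 943 × $2.12 = $1,999.10
Heat pump: 71,100,000 BTU / 3412 = 20,840 kWh heat; / 4.23 = 4,926 kWh in → × $0.181 = $891.66
Difference = |$1,999.10 − $891.66| = $1,107.44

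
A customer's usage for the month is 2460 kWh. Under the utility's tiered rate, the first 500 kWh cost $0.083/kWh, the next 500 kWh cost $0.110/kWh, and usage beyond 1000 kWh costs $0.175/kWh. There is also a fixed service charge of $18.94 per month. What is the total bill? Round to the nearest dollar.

$371

First 500 kWh × $0.083 = $41.50
Next 500 kWh × $0.110 = $55.00
Remaining 1460 kWh × $0.175 = $255.50
Energy charge = $352.00; + service $18.94 = $370.94 ≈ $371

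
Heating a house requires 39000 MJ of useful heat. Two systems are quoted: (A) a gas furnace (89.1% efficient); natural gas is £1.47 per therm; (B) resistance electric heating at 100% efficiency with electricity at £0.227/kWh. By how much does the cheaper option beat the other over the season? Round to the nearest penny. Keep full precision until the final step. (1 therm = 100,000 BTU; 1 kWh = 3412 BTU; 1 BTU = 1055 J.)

Heat load = 39000 MJ = 39,000,000,000 J / 1055 = 36,966,825 BTU
Gas: input = 36,966,825 / 0.891 = 41,489,141 BTU = 414.9 therm → 414.9 × £1.47 = £609.89
Electric: 36,966,825 BTU / 3412 = 10,830 kWh → × £0.227 = £2,459.40
Difference = |£609.89 − £2,459.40| = £1,849.51

£1849.51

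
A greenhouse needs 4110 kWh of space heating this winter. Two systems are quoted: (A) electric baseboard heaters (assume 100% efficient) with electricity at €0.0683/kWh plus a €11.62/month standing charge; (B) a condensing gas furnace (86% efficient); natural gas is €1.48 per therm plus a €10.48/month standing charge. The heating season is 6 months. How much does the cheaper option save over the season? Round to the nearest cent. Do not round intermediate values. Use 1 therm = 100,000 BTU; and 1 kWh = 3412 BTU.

Heat load = 4110 kWh × 3412 = 14,023,320 BTU
Gas: input = 14,023,320 / 0.86 = 16,306,186 BTU = 163.1 therm → 163.1 × €1.48 = €241.33; + 6 × €10.48 standing = €304.21
Electric: 14,023,320 BTU / 3412 = 4,110 kWh → × €0.0683 = €280.71; + 6 × €11.62 standing = €350.43
Difference = |€304.21 − €350.43| = €46.22

€46.22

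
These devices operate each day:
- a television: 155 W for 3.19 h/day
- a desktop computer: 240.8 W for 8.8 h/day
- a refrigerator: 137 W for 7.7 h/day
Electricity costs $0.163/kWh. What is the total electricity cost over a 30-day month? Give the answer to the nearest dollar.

television: 155 W × 3.19 h × 30 d = 14,834 Wh = 14.83 kWh
desktop computer: 240.8 W × 8.8 h × 30 d = 63,571 Wh = 63.57 kWh
refrigerator: 137 W × 7.7 h × 30 d = 31,647 Wh = 31.65 kWh
Total energy = 14.83 + 63.57 + 31.65 = 110.1 kWh
Cost = 110.1 kWh × $0.163 = $17.94 ≈ $18

$18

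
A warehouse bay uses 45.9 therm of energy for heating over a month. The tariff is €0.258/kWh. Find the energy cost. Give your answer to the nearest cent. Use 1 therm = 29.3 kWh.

€346.98

45.9 therm × (29.3 kWh/therm) = 1,345 kWh
Cost = 1,345 kWh × €0.258/kWh = €346.98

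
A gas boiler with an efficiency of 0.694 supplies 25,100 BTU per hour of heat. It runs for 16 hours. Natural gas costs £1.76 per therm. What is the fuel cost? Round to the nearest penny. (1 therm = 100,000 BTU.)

£10.18

Heat delivered = 25,100 BTU/h × 16 h = 401,600 BTU
Gas input = 401,600 / 0.694 = 578,674 BTU
= 578,674 / 100,000 = 5.787 therm
Cost = 5.787 × £1.76/therm = £10.18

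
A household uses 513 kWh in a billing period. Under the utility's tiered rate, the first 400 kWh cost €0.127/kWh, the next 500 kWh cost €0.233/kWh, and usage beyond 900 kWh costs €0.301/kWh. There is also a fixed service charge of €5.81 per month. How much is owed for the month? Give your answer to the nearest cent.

First 400 kWh × €0.127 = €50.80
Next 113 kWh × €0.233 = €26.33
Remaining tier: 0 kWh (not reached)
Energy charge = €77.13; + service €5.81 = €82.94

€82.94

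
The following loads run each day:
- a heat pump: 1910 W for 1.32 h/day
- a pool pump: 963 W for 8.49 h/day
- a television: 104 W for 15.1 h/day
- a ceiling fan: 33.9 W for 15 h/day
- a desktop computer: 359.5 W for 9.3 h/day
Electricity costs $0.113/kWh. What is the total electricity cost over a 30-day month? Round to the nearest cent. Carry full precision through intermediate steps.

$54.64

heat pump: 1910 W × 1.32 h × 30 d = 75,636 Wh = 75.64 kWh
pool pump: 963 W × 8.49 h × 30 d = 245,276 Wh = 245.3 kWh
television: 104 W × 15.1 h × 30 d = 47,112 Wh = 47.11 kWh
ceiling fan: 33.9 W × 15 h × 30 d = 15,255 Wh = 15.26 kWh
desktop computer: 359.5 W × 9.3 h × 30 d = 100,301 Wh = 100.3 kWh
Total energy = 75.64 + 245.3 + 47.11 + 15.26 + 100.3 = 483.6 kWh
Cost = 483.6 kWh × $0.113 = $54.64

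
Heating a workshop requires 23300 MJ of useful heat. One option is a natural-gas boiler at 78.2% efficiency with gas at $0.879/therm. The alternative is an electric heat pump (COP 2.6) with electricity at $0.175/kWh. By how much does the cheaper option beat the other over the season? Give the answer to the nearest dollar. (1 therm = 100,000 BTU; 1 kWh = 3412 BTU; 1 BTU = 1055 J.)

$187

Heat load = 23300 MJ = 23,300,000,000 J / 1055 = 22,085,308 BTU
Gas: input = 22,085,308 / 0.782 = 28,242,082 BTU = 282.4 therm → 282.4 × $0.879 = $248.25
Heat pump: 22,085,308 BTU / 3412 = 6,473 kWh heat; / 2.6 = 2,490 kWh in → × $0.175 = $435.67
Difference = |$248.25 − $435.67| = $187.42 ≈ $187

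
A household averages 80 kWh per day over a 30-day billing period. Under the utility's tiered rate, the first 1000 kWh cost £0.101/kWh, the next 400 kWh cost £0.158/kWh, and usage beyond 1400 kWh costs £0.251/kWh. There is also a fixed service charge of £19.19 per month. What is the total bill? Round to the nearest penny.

Usage = 80 kWh/day × 30 days = 2400 kWh
First 1000 kWh × £0.101 = £101.00
Next 400 kWh × £0.158 = £63.20
Remaining 1000 kWh × £0.251 = £251.00
Energy charge = £415.20; + service £19.19 = £434.39

£434.39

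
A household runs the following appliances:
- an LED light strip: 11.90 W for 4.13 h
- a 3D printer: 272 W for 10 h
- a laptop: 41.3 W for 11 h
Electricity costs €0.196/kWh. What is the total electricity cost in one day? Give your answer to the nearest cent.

LED light strip: 11.90 W × 4.13 h = 49 Wh = 0.04915 kWh
3D printer: 272 W × 10 h = 2,720 Wh = 2.72 kWh
laptop: 41.3 W × 11 h = 454 Wh = 0.4543 kWh
Total energy = 0.04915 + 2.72 + 0.4543 = 3.223 kWh
Cost = 3.223 kWh × €0.196 = €0.63

€0.63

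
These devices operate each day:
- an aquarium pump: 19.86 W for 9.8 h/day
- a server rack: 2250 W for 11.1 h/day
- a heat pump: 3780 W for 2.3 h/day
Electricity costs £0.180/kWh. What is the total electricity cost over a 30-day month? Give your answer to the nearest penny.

£182.86

aquarium pump: 19.86 W × 9.8 h × 30 d = 5,839 Wh = 5.839 kWh
server rack: 2250 W × 11.1 h × 30 d = 749,250 Wh = 749.2 kWh
heat pump: 3780 W × 2.3 h × 30 d = 260,820 Wh = 260.8 kWh
Total energy = 5.839 + 749.2 + 260.8 = 1,016 kWh
Cost = 1,016 kWh × £0.180 = £182.86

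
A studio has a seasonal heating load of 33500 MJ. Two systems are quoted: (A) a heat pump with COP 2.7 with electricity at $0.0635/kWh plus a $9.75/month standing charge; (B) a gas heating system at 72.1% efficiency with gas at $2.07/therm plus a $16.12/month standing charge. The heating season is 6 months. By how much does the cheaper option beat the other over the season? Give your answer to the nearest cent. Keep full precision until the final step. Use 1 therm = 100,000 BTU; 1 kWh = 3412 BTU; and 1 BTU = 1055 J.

Heat load = 33500 MJ = 33,500,000,000 J / 1055 = 31,753,555 BTU
Gas: input = 31,753,555 / 0.721 = 44,040,991 BTU = 440.4 therm → 440.4 × $2.07 = $911.65; + 6 × $16.12 standing = $1,008.37
Heat pump: 31,753,555 BTU / 3412 = 9,306 kWh heat; / 2.7 = 3,447 kWh in → × $0.0635 = $218.87; + 6 × $9.75 standing = $277.37
Difference = |$1,008.37 − $277.37| = $730.99

$730.99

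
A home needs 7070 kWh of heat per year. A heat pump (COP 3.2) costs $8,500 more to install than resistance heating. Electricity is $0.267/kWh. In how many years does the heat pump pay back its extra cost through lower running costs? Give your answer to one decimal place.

Resistance: 7070 kWh × $0.267 = $1,887.69/yr
Heat pump: 7070 / 3.2 = 2209 kWh in → × $0.267 = $589.90/yr
Annual savings = $1,297.79
Payback = $8,500 / $1,297.79 = 6.55 years

6.5 years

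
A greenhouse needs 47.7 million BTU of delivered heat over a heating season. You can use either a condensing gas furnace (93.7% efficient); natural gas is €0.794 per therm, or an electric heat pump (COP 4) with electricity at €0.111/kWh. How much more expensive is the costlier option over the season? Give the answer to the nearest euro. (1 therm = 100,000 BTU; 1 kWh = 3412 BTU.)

Heat load = 47.7 × 10⁶ BTU = 47,700,000 BTU
Gas: input = 47,700,000 / 0.937 = 50,907,150 BTU = 509.1 therm → 509.1 × €0.794 = €404.20
Heat pump: 47,700,000 BTU / 3412 = 13,980 kWh heat; / 4 = 3,495 kWh in → × €0.111 = €387.95
Difference = |€404.20 − €387.95| = €16.26 ≈ €16

€16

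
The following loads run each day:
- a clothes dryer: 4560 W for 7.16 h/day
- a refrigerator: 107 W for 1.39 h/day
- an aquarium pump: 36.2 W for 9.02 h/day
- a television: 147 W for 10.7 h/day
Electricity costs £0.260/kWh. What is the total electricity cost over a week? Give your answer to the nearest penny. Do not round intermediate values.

£63.15

clothes dryer: 4560 W × 7.16 h × 7 d = 228,547 Wh = 228.5 kWh
refrigerator: 107 W × 1.39 h × 7 d = 1,041 Wh = 1.041 kWh
aquarium pump: 36.2 W × 9.02 h × 7 d = 2,286 Wh = 2.286 kWh
television: 147 W × 10.7 h × 7 d = 11,010 Wh = 11.01 kWh
Total energy = 228.5 + 1.041 + 2.286 + 11.01 = 242.9 kWh
Cost = 242.9 kWh × £0.260 = £63.15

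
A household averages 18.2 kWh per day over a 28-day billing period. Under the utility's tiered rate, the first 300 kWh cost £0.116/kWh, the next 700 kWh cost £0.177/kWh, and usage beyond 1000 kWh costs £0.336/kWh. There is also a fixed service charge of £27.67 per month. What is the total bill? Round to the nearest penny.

Usage = 18.2 kWh/day × 28 days = 509.6 kWh
First 300 kWh × £0.116 = £34.80
Next 209.6 kWh × £0.177 = £37.10
Remaining tier: 0 kWh (not reached)
Energy charge = £71.90; + service £27.67 = £99.57

£99.57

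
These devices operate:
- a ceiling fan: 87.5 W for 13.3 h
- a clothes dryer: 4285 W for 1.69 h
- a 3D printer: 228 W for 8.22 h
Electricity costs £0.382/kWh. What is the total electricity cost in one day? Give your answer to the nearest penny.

£3.93

ceiling fan: 87.5 W × 13.3 h = 1,164 Wh = 1.164 kWh
clothes dryer: 4285 W × 1.69 h = 7,242 Wh = 7.242 kWh
3D printer: 228 W × 8.22 h = 1,874 Wh = 1.874 kWh
Total energy = 1.164 + 7.242 + 1.874 = 10.28 kWh
Cost = 10.28 kWh × £0.382 = £3.93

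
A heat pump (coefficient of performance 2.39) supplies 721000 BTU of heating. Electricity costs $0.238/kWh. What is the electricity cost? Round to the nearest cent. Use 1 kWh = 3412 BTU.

$21.04

Heat delivered = 721,000 BTU / 3412 = 211.3 kWh
Electrical input = 211.3 kWh / 2.39 = 88.42 kWh
Cost = 88.42 × $0.238/kWh = $21.04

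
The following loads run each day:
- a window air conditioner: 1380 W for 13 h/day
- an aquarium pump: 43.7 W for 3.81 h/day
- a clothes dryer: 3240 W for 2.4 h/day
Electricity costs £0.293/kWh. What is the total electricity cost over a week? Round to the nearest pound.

window air conditioner: 1380 W × 13 h × 7 d = 125,580 Wh = 125.6 kWh
aquarium pump: 43.7 W × 3.81 h × 7 d = 1,165 Wh = 1.165 kWh
clothes dryer: 3240 W × 2.4 h × 7 d = 54,432 Wh = 54.43 kWh
Total energy = 125.6 + 1.165 + 54.43 = 181.2 kWh
Cost = 181.2 kWh × £0.293 = £53.09 ≈ £53

£53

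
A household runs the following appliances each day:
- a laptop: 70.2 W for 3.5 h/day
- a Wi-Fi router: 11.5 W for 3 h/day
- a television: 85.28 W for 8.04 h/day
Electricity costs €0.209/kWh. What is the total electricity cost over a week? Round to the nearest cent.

laptop: 70.2 W × 3.5 h × 7 d = 1,720 Wh = 1.72 kWh
Wi-Fi router: 11.5 W × 3 h × 7 d = 242 Wh = 0.2415 kWh
television: 85.28 W × 8.04 h × 7 d = 4,800 Wh = 4.8 kWh
Total energy = 1.72 + 0.2415 + 4.8 = 6.761 kWh
Cost = 6.761 kWh × €0.209 = €1.41

€1.41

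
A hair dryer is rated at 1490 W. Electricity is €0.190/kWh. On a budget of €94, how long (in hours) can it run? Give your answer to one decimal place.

332.0 h

Energy budget = €94 / €0.190 per kWh = 494.7 kWh = 494,737 Wh
Runtime = 494,737 Wh / 1490 W = 332 h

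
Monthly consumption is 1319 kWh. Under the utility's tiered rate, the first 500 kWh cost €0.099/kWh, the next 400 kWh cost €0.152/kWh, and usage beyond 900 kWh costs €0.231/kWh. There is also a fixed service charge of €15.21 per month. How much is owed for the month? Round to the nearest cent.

€222.30

First 500 kWh × €0.099 = €49.50
Next 400 kWh × €0.152 = €60.80
Remaining 419 kWh × €0.231 = €96.79
Energy charge = €207.09; + service €15.21 = €222.30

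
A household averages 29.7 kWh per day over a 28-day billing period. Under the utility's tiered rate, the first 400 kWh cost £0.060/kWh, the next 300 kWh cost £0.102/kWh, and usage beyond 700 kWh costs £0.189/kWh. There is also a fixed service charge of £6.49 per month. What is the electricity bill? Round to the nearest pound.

Usage = 29.7 kWh/day × 28 days = 831.6 kWh
First 400 kWh × £0.060 = £24.00
Next 300 kWh × £0.102 = £30.60
Remaining 131.6 kWh × £0.189 = £24.87
Energy charge = £79.47; + service £6.49 = £85.96 ≈ £86

£86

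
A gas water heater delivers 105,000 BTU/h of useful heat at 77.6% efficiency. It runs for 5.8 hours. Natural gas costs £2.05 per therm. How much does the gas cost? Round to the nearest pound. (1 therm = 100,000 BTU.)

Heat delivered = 105,000 BTU/h × 5.8 h = 609,000 BTU
Gas input = 609,000 / 0.776 = 784,794 BTU
= 784,794 / 100,000 = 7.848 therm
Cost = 7.848 × £2.05/therm = £16.09 ≈ £16

£16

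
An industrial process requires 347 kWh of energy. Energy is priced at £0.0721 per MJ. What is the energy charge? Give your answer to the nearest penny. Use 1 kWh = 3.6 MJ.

£90.07

347 kWh × (3.6 MJ/kWh) = 1,249 MJ
Cost = 1,249 MJ × £0.0721/MJ = £90.07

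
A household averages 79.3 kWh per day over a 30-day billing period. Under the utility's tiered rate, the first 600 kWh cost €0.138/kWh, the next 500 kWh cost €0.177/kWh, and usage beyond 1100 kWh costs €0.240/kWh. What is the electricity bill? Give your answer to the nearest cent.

Usage = 79.3 kWh/day × 30 days = 2379 kWh
First 600 kWh × €0.138 = €82.80
Next 500 kWh × €0.177 = €88.50
Remaining 1279 kWh × €0.240 = €306.96
Total = €478.26

€478.26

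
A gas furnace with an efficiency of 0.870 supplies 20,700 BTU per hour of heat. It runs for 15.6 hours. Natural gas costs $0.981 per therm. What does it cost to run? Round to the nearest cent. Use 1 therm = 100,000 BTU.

Heat delivered = 20,700 BTU/h × 15.6 h = 322,920 BTU
Gas input = 322,920 / 0.870 = 371,172 BTU
= 371,172 / 100,000 = 3.712 therm
Cost = 3.712 × $0.981/therm = $3.64

$3.64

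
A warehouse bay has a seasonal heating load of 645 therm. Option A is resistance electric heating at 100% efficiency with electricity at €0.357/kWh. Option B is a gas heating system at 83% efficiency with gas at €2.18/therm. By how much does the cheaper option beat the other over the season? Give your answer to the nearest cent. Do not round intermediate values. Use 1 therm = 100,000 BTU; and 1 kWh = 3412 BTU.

€5054.58

Heat load = 645 therm × 100,000 = 64,500,000 BTU
Gas: input = 64,500,000 / 0.83 = 77,710,843 BTU = 777.1 therm → 777.1 × €2.18 = €1,694.10
Electric: 64,500,000 BTU / 3412 = 18,900 kWh → × €0.357 = €6,748.68
Difference = |€1,694.10 − €6,748.68| = €5,054.58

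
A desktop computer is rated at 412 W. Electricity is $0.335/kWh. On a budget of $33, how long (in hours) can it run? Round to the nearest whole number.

239 h

Energy budget = $33 / $0.335 per kWh = 98.51 kWh = 98,507 Wh
Runtime = 98,507 Wh / 412 W = 239.1 h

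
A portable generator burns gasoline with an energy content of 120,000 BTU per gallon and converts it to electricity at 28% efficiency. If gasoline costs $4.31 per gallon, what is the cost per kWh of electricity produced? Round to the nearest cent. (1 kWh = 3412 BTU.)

Electrical output per gallon = 120,000 BTU × 0.28 / 3412 BTU/kWh = 9.848 kWh
Cost per kWh = $4.31 / 9.848 kWh = $0.438

$0.44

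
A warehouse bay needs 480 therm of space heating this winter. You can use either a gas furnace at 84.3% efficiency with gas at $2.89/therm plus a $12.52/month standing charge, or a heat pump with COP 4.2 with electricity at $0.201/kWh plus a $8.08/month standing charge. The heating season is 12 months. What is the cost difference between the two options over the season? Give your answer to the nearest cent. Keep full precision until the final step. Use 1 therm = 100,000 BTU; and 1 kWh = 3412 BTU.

$1025.58

Heat load = 480 therm × 100,000 = 48,000,000 BTU
Gas: input = 48,000,000 / 0.843 = 56,939,502 BTU = 569.4 therm → 569.4 × $2.89 = $1,645.55; + 12 × $12.52 standing = $1,795.79
Heat pump: 48,000,000 BTU / 3412 = 14,070 kWh heat; / 4.2 = 3,350 kWh in → × $0.201 = $673.25; + 12 × $8.08 standing = $770.21
Difference = |$1,795.79 − $770.21| = $1,025.58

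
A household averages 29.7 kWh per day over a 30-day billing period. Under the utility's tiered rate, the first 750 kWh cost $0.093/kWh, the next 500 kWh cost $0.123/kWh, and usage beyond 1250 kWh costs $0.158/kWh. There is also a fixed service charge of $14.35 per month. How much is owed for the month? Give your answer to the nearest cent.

$101.44

Usage = 29.7 kWh/day × 30 days = 891 kWh
First 750 kWh × $0.093 = $69.75
Next 141 kWh × $0.123 = $17.34
Remaining tier: 0 kWh (not reached)
Energy charge = $87.09; + service $14.35 = $101.44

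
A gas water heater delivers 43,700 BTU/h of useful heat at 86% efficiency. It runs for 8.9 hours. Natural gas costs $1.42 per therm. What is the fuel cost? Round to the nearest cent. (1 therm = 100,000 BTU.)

$6.42

Heat delivered = 43,700 BTU/h × 8.9 h = 388,930 BTU
Gas input = 388,930 / 0.86 = 452,244 BTU
= 452,244 / 100,000 = 4.522 therm
Cost = 4.522 × $1.42/therm = $6.42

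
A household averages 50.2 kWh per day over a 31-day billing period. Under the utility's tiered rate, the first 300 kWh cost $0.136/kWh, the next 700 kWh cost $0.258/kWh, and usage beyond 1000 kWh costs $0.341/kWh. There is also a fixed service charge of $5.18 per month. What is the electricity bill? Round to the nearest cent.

$416.24

Usage = 50.2 kWh/day × 31 days = 1556.2 kWh
First 300 kWh × $0.136 = $40.80
Next 700 kWh × $0.258 = $180.60
Remaining 556.2 kWh × $0.341 = $189.66
Energy charge = $411.06; + service $5.18 = $416.24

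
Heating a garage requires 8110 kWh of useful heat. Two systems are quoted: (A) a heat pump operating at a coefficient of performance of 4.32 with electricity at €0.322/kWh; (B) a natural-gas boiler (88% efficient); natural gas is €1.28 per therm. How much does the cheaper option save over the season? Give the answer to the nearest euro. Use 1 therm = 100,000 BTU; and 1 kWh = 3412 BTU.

Heat load = 8110 kWh × 3412 = 27,671,320 BTU
Gas: input = 27,671,320 / 0.88 = 31,444,682 BTU = 314.4 therm → 314.4 × €1.28 = €402.49
Heat pump: 27,671,320 BTU / 3412 = 8,110 kWh heat; / 4.32 = 1,877 kWh in → × €0.322 = €604.50
Difference = |€402.49 − €604.50| = €202.00

€202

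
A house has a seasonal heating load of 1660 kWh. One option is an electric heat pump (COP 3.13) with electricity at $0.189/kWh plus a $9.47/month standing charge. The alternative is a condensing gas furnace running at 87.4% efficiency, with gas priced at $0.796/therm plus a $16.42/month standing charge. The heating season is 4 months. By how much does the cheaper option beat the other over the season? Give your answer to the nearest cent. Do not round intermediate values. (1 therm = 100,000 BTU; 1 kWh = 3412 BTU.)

$20.85

Heat load = 1660 kWh × 3412 = 5,663,920 BTU
Gas: input = 5,663,920 / 0.874 = 6,480,458 BTU = 64.8 therm → 64.8 × $0.796 = $51.58; + 4 × $16.42 standing = $117.26
Heat pump: 5,663,920 BTU / 3412 = 1,660 kWh heat; / 3.13 = 530.4 kWh in → × $0.189 = $100.24; + 4 × $9.47 standing = $138.12
Difference = |$117.26 − $138.12| = $20.85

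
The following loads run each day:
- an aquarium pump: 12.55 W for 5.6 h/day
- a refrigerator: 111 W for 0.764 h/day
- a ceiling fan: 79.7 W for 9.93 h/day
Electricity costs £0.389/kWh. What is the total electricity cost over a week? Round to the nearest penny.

aquarium pump: 12.55 W × 5.6 h × 7 d = 492 Wh = 0.492 kWh
refrigerator: 111 W × 0.764 h × 7 d = 594 Wh = 0.5936 kWh
ceiling fan: 79.7 W × 9.93 h × 7 d = 5,540 Wh = 5.54 kWh
Total energy = 0.492 + 0.5936 + 5.54 = 6.626 kWh
Cost = 6.626 kWh × £0.389 = £2.58

£2.58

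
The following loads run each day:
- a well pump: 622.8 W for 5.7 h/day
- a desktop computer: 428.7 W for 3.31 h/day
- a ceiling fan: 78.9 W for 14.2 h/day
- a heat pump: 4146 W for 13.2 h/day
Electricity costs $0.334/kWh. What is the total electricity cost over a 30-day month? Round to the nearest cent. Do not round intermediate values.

$609.38

well pump: 622.8 W × 5.7 h × 30 d = 106,499 Wh = 106.5 kWh
desktop computer: 428.7 W × 3.31 h × 30 d = 42,570 Wh = 42.57 kWh
ceiling fan: 78.9 W × 14.2 h × 30 d = 33,611 Wh = 33.61 kWh
heat pump: 4146 W × 13.2 h × 30 d = 1,641,816 Wh = 1,642 kWh
Total energy = 106.5 + 42.57 + 33.61 + 1,642 = 1,824 kWh
Cost = 1,824 kWh × $0.334 = $609.38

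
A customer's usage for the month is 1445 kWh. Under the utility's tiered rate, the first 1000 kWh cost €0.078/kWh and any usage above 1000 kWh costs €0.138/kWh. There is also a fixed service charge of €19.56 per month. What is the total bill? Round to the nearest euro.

First 1000 kWh × €0.078 = €78.00
Remaining 445 kWh × €0.138 = €61.41
Energy charge = €139.41; + service €19.56 = €158.97 ≈ €159

€159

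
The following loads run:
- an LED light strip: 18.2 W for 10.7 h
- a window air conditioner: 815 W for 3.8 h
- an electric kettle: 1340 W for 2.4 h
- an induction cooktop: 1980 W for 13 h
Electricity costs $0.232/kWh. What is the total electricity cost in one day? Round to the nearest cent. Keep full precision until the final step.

LED light strip: 18.2 W × 10.7 h = 195 Wh = 0.1947 kWh
window air conditioner: 815 W × 3.8 h = 3,097 Wh = 3.097 kWh
electric kettle: 1340 W × 2.4 h = 3,216 Wh = 3.216 kWh
induction cooktop: 1980 W × 13 h = 25,740 Wh = 25.74 kWh
Total energy = 0.1947 + 3.097 + 3.216 + 25.74 = 32.25 kWh
Cost = 32.25 kWh × $0.232 = $7.48

$7.48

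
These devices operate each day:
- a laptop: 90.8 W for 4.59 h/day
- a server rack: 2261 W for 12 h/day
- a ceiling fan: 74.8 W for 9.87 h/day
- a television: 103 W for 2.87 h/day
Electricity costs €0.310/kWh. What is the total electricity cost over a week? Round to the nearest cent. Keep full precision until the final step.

€62.02

laptop: 90.8 W × 4.59 h × 7 d = 2,917 Wh = 2.917 kWh
server rack: 2261 W × 12 h × 7 d = 189,924 Wh = 189.9 kWh
ceiling fan: 74.8 W × 9.87 h × 7 d = 5,168 Wh = 5.168 kWh
television: 103 W × 2.87 h × 7 d = 2,069 Wh = 2.069 kWh
Total energy = 2.917 + 189.9 + 5.168 + 2.069 = 200.1 kWh
Cost = 200.1 kWh × €0.310 = €62.02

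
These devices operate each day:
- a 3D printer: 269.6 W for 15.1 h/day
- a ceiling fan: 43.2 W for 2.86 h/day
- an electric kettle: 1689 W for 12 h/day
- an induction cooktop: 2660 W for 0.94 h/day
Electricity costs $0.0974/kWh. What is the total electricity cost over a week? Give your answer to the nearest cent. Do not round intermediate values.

$18.38

3D printer: 269.6 W × 15.1 h × 7 d = 28,497 Wh = 28.5 kWh
ceiling fan: 43.2 W × 2.86 h × 7 d = 865 Wh = 0.8649 kWh
electric kettle: 1689 W × 12 h × 7 d = 141,876 Wh = 141.9 kWh
induction cooktop: 2660 W × 0.94 h × 7 d = 17,503 Wh = 17.5 kWh
Total energy = 28.5 + 0.8649 + 141.9 + 17.5 = 188.7 kWh
Cost = 188.7 kWh × $0.0974 = $18.38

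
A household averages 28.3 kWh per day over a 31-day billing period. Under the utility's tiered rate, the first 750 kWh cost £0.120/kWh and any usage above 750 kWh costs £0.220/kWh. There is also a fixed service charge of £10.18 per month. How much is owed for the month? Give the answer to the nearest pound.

£128

Usage = 28.3 kWh/day × 31 days = 877.3 kWh
First 750 kWh × £0.120 = £90.00
Remaining 127.3 kWh × £0.220 = £28.01
Energy charge = £118.01; + service £10.18 = £128.19 ≈ £128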